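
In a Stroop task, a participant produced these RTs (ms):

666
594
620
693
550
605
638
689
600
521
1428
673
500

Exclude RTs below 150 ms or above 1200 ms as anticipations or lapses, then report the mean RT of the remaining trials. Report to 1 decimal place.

Excluded: 1428
Retained (n=12): Σ = 7349
Mean = 7349/12 = 612.4167

612.4 ms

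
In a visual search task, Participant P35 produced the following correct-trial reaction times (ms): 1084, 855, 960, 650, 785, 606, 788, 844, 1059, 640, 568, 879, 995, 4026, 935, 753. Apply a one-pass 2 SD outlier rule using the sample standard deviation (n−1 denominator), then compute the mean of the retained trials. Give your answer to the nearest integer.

827 ms

n = 16, ΣRT = 16427, M = 1026.688
Σ(x−M)² = 9967807.44; s = √(9967807.44/15) = 815.181
Cutoffs: 1026.688 ± 2·815.181 → [-603.7, 2657.1]
Outside: 4026 → excluded.
Retained (n=15): Σ = 12401, mean = 12401/15 = 826.733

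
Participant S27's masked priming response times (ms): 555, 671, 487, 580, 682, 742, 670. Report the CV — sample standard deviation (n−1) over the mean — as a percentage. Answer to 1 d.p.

14.1%

n = 7, Σ = 4387, M = 626.7143
Σ(x−M)² = 47027.429; s = √(47027.429/6) = 88.5319
CV = 88.5319 / 626.7143 = 0.14126 = 14.126%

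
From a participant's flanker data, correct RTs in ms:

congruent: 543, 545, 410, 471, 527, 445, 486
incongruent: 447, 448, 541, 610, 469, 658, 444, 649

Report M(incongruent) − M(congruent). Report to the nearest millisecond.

M(congruent) = 3427/7 = 489.571
M(incongruent) = 4266/8 = 533.250
Difference = 533.250 − 489.571 = 43.679 ms

44 ms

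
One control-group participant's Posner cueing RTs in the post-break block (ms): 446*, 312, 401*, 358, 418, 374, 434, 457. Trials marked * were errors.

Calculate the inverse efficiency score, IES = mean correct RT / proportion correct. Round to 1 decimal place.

Correct trials (n=6): 312, 358, 418, 374, 434, 457
Mean correct RT = 2353/6 = 392.1667 ms
Proportion correct = 6/8
IES = 392.1667 / (6/8) = 522.889 ms

522.9 ms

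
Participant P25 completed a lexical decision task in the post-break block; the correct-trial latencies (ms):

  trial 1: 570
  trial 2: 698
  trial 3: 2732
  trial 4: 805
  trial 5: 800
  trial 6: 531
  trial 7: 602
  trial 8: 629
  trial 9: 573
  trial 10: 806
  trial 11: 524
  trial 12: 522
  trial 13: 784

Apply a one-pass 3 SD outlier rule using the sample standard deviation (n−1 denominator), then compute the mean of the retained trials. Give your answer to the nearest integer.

n = 13, ΣRT = 10576, M = 813.538
Σ(x−M)² = 4139657.23; s = √(4139657.23/12) = 587.343
Cutoffs: 813.538 ± 3·587.343 → [-948.5, 2575.6]
Outside: 2732 → excluded.
Retained (n=12): Σ = 7844, mean = 7844/12 = 653.667

654 ms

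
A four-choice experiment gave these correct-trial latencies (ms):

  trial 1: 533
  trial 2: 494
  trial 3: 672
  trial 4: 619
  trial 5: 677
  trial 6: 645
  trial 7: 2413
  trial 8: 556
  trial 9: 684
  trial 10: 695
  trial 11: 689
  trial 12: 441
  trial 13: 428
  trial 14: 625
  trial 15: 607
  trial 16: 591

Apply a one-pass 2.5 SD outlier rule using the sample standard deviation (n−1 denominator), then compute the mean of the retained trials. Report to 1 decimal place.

n = 16, ΣRT = 11369, M = 710.562
Σ(x−M)² = 3202165.94; s = √(3202165.94/15) = 462.037
Cutoffs: 710.562 ± 2.5·462.037 → [-444.5, 1865.7]
Outside: 2413 → excluded.
Retained (n=15): Σ = 8956, mean = 8956/15 = 597.067

597.1 ms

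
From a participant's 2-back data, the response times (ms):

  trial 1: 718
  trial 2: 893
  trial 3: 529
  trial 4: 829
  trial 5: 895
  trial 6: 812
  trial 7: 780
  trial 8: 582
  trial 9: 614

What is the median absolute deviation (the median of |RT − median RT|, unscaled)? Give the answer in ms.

Sorted: 529, 582, 614, 718, 780, 812, 829, 893, 895 → median = 780
|x − 780|: 62, 113, 251, 49, 115, 32, 0, 198, 166
Sorted deviations: 0, 32, 49, 62, 113, 115, 166, 198, 251 → MAD = 113

113 ms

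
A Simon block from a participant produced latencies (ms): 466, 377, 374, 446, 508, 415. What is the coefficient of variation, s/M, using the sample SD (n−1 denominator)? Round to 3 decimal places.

0.122

n = 6, Σ = 2586, M = 431.0000
Σ(x−M)² = 13800.000; s = √(13800.000/5) = 52.5357
CV = 52.5357 / 431.0000 = 0.12189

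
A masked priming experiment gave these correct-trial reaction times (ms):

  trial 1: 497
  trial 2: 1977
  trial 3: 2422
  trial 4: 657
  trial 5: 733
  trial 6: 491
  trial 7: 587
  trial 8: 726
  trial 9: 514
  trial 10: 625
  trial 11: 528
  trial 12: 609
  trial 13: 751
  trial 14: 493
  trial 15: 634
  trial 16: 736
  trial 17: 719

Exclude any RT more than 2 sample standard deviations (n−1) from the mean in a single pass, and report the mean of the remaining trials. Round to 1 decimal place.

n = 17, ΣRT = 13699, M = 805.824
Σ(x−M)² = 4636458.47; s = √(4636458.47/16) = 538.311
Cutoffs: 805.824 ± 2·538.311 → [-270.8, 1882.4]
Outside: 1977, 2422 → excluded.
Retained (n=15): Σ = 9300, mean = 9300/15 = 620.000

620.0 ms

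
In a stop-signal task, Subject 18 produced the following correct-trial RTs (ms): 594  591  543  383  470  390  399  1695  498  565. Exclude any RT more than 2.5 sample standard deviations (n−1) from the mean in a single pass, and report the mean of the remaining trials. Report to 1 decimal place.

492.6 ms

n = 10, ΣRT = 6128, M = 612.800
Σ(x−M)² = 1360871.60; s = √(1360871.60/9) = 388.855
Cutoffs: 612.800 ± 2.5·388.855 → [-359.3, 1584.9]
Outside: 1695 → excluded.
Retained (n=9): Σ = 4433, mean = 4433/9 = 492.556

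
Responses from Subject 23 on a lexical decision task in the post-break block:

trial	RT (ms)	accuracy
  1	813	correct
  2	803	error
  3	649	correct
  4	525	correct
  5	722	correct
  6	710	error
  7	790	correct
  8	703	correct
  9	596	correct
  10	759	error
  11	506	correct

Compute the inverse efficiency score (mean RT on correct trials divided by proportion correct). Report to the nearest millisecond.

912 ms

Correct trials (n=8): 813, 649, 525, 722, 790, 703, 596, 506
Mean correct RT = 5304/8 = 663.0000 ms
Proportion correct = 8/11
IES = 663.0000 / (8/11) = 911.625 ms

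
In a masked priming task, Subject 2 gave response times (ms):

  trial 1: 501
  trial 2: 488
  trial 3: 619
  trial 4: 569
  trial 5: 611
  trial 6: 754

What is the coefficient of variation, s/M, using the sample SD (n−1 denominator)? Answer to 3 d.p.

n = 6, Σ = 3542, M = 590.3333
Σ(x−M)² = 46943.333; s = √(46943.333/5) = 96.8951
CV = 96.8951 / 590.3333 = 0.16414

0.164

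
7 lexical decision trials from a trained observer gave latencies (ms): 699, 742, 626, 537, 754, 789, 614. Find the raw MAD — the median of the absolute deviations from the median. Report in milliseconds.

73 ms

Sorted: 537, 614, 626, 699, 742, 754, 789 → median = 699
|x − 699|: 0, 43, 73, 162, 55, 90, 85
Sorted deviations: 0, 43, 55, 73, 85, 90, 162 → MAD = 73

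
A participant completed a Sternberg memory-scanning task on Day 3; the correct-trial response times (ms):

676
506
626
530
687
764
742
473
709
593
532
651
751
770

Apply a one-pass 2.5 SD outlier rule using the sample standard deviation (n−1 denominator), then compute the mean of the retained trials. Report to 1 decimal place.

643.6 ms

n = 14, ΣRT = 9010, M = 643.571
Σ(x−M)² = 135223.43; s = √(135223.43/13) = 101.989
Cutoffs: 643.571 ± 2.5·101.989 → [388.6, 898.5]
No RTs fall outside the cutoffs; all 14 retained. Mean = 9010/14 = 643.571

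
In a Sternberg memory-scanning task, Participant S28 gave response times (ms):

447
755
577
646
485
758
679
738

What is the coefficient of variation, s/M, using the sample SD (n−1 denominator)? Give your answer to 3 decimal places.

0.191

n = 8, Σ = 5085, M = 635.6250
Σ(x−M)² = 103399.875; s = √(103399.875/7) = 121.5377
CV = 121.5377 / 635.6250 = 0.19121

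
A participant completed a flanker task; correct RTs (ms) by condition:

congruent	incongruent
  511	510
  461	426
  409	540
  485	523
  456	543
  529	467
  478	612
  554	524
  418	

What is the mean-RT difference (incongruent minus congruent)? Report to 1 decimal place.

40.2 ms

M(congruent) = 4301/9 = 477.889
M(incongruent) = 4145/8 = 518.125
Difference = 518.125 − 477.889 = 40.236 ms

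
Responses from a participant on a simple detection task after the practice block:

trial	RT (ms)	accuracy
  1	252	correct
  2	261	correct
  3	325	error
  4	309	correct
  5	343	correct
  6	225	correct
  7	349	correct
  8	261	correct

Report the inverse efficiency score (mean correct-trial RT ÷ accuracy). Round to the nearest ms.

Correct trials (n=7): 252, 261, 309, 343, 225, 349, 261
Mean correct RT = 2000/7 = 285.7143 ms
Proportion correct = 7/8
IES = 285.7143 / (7/8) = 326.531 ms

327 ms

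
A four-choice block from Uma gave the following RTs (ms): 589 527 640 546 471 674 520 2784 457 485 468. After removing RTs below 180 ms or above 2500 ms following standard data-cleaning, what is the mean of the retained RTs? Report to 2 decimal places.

Excluded: 2784
Retained (n=10): Σ = 5377
Mean = 5377/10 = 537.7000

537.70 ms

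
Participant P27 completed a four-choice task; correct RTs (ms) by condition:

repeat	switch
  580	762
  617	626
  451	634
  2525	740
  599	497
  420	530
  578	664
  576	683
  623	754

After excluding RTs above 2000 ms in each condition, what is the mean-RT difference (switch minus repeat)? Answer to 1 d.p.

repeat: exclude 2525
M(repeat) = 4444/8 = 555.500
M(switch) = 5890/9 = 654.444
Difference = 654.444 − 555.500 = 98.944 ms

98.9 ms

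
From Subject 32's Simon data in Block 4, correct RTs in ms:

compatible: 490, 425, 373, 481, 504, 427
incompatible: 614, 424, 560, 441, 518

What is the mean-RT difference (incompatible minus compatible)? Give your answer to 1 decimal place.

61.4 ms

M(compatible) = 2700/6 = 450.000
M(incompatible) = 2557/5 = 511.400
Difference = 511.400 − 450.000 = 61.400 ms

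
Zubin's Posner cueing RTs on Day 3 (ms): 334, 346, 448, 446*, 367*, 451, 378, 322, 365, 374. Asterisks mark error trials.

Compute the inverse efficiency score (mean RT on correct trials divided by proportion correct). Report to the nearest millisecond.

472 ms

Correct trials (n=8): 334, 346, 448, 451, 378, 322, 365, 374
Mean correct RT = 3018/8 = 377.2500 ms
Proportion correct = 8/10
IES = 377.2500 / (8/10) = 471.562 ms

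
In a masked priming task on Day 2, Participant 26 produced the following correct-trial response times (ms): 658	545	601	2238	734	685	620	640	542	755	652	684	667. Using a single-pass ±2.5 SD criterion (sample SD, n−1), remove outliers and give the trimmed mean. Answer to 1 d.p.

n = 13, ΣRT = 10021, M = 770.846
Σ(x−M)² = 2378803.69; s = √(2378803.69/12) = 445.234
Cutoffs: 770.846 ± 2.5·445.234 → [-342.2, 1883.9]
Outside: 2238 → excluded.
Retained (n=12): Σ = 7783, mean = 7783/12 = 648.583

648.6 ms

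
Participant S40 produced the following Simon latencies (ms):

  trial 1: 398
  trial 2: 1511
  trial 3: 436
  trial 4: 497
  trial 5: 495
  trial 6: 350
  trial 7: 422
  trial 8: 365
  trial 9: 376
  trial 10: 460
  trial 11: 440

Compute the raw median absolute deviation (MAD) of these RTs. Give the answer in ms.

59 ms

Sorted: 350, 365, 376, 398, 422, 436, 440, 460, 495, 497, 1511 → median = 436
|x − 436|: 38, 1075, 0, 61, 59, 86, 14, 71, 60, 24, 4
Sorted deviations: 0, 4, 14, 24, 38, 59, 60, 61, 71, 86, 1075 → MAD = 59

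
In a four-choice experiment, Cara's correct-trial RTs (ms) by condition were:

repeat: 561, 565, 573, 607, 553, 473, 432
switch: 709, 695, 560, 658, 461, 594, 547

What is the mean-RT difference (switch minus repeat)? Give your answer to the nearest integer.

66 ms

M(repeat) = 3764/7 = 537.714
M(switch) = 4224/7 = 603.429
Difference = 603.429 − 537.714 = 65.714 ms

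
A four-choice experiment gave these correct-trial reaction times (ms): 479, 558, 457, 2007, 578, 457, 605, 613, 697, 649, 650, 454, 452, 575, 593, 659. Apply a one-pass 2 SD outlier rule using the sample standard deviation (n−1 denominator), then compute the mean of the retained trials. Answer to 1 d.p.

n = 16, ΣRT = 10483, M = 655.188
Σ(x−M)² = 2050584.44; s = √(2050584.44/15) = 369.737
Cutoffs: 655.188 ± 2·369.737 → [-84.3, 1394.7]
Outside: 2007 → excluded.
Retained (n=15): Σ = 8476, mean = 8476/15 = 565.067

565.1 ms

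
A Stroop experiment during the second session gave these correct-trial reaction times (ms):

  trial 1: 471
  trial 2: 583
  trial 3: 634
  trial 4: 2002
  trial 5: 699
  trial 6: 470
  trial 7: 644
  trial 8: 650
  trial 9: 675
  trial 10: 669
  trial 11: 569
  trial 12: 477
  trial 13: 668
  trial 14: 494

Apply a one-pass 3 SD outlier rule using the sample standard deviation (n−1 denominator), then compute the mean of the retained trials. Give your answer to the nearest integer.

n = 14, ΣRT = 9705, M = 693.214
Σ(x−M)² = 1935518.36; s = √(1935518.36/13) = 385.858
Cutoffs: 693.214 ± 3·385.858 → [-464.4, 1850.8]
Outside: 2002 → excluded.
Retained (n=13): Σ = 7703, mean = 7703/13 = 592.538

593 ms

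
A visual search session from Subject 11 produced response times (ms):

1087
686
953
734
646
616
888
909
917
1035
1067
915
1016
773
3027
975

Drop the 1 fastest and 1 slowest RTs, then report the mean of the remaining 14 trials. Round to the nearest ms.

Sorted: 616, 646, 686, 734, 773, 888, 909, 915, 917, 953, 975, 1016, 1035, 1067, 1087, 3027
Drop lowest 1 (616) and highest 1 (3027)
Remaining (n=14): Σ = 12601, mean = 12601/14 = 900.071

900 ms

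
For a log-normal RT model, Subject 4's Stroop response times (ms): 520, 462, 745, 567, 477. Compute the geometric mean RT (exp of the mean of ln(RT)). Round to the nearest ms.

ln(RT): 6.2538, 6.1356, 6.6134, 6.3404, 6.1675
Mean ln(RT) = 31.5107/5 = 6.30213
Geometric mean = exp(6.30213) = 545.73 ms

546 ms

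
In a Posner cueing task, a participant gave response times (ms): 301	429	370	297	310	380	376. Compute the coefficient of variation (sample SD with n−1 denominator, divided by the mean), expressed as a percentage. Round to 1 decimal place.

14.2%

n = 7, Σ = 2463, M = 351.8571
Σ(x−M)² = 15002.857; s = √(15002.857/6) = 50.0048
CV = 50.0048 / 351.8571 = 0.14212 = 14.212%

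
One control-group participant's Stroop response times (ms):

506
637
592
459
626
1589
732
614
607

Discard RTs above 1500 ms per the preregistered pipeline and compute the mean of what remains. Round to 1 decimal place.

596.6 ms

Excluded: 1589
Retained (n=8): Σ = 4773
Mean = 4773/8 = 596.6250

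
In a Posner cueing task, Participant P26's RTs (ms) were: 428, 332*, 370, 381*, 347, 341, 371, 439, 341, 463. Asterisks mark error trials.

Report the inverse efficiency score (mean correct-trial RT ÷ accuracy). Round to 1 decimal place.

484.4 ms

Correct trials (n=8): 428, 370, 347, 341, 371, 439, 341, 463
Mean correct RT = 3100/8 = 387.5000 ms
Proportion correct = 8/10
IES = 387.5000 / (8/10) = 484.375 ms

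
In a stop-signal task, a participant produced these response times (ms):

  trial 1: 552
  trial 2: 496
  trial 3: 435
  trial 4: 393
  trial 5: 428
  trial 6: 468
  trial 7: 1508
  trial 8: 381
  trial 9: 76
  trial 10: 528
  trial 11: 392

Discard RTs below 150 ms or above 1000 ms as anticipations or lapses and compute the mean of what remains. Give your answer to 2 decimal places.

Excluded: 76, 1508
Retained (n=9): Σ = 4073
Mean = 4073/9 = 452.5556

452.56 ms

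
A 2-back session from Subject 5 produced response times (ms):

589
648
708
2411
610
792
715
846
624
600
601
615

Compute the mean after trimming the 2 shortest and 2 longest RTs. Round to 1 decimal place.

664.1 ms

Sorted: 589, 600, 601, 610, 615, 624, 648, 708, 715, 792, 846, 2411
Drop lowest 2 (589, 600) and highest 2 (846, 2411)
Remaining (n=8): Σ = 5313, mean = 5313/8 = 664.125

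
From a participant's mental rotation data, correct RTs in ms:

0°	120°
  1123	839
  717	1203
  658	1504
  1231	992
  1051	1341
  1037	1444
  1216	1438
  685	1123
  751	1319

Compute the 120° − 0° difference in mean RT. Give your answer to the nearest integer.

304 ms

M(0°) = 8469/9 = 941.000
M(120°) = 11203/9 = 1244.778
Difference = 1244.778 − 941.000 = 303.778 ms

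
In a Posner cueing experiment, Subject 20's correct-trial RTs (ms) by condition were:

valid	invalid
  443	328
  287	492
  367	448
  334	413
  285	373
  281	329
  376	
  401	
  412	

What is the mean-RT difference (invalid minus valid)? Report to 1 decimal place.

M(valid) = 3186/9 = 354.000
M(invalid) = 2383/6 = 397.167
Difference = 397.167 − 354.000 = 43.167 ms

43.2 ms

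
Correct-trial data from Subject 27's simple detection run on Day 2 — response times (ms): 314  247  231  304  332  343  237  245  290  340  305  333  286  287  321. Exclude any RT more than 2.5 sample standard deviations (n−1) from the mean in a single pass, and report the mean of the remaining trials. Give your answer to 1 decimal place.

n = 15, ΣRT = 4415, M = 294.333
Σ(x−M)² = 20787.33; s = √(20787.33/14) = 38.533
Cutoffs: 294.333 ± 2.5·38.533 → [198.0, 390.7]
No RTs fall outside the cutoffs; all 15 retained. Mean = 4415/15 = 294.333

294.3 ms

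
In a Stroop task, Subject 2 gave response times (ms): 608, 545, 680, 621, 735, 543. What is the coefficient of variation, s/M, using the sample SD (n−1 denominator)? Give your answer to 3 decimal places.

0.121

n = 6, Σ = 3732, M = 622.0000
Σ(x−M)² = 28500.000; s = √(28500.000/5) = 75.4983
CV = 75.4983 / 622.0000 = 0.12138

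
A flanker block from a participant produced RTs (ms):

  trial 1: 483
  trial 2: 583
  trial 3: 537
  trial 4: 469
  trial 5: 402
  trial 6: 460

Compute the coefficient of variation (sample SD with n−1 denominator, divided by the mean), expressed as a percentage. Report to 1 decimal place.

n = 6, Σ = 2934, M = 489.0000
Σ(x−M)² = 19986.000; s = √(19986.000/5) = 63.2234
CV = 63.2234 / 489.0000 = 0.12929 = 12.929%

12.9%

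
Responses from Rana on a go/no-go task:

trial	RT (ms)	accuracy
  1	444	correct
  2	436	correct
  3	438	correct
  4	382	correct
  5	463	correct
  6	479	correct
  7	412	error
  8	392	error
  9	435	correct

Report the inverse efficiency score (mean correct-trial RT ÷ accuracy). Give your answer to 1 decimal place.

565.2 ms

Correct trials (n=7): 444, 436, 438, 382, 463, 479, 435
Mean correct RT = 3077/7 = 439.5714 ms
Proportion correct = 7/9
IES = 439.5714 / (7/9) = 565.163 ms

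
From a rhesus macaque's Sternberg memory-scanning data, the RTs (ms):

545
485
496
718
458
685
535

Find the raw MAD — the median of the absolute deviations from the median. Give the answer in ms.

50 ms

Sorted: 458, 485, 496, 535, 545, 685, 718 → median = 535
|x − 535|: 10, 50, 39, 183, 77, 150, 0
Sorted deviations: 0, 10, 39, 50, 77, 150, 183 → MAD = 50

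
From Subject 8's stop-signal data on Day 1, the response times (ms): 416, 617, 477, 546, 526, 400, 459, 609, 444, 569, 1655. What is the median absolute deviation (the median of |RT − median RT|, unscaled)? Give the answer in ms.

82 ms

Sorted: 400, 416, 444, 459, 477, 526, 546, 569, 609, 617, 1655 → median = 526
|x − 526|: 110, 91, 49, 20, 0, 126, 67, 83, 82, 43, 1129
Sorted deviations: 0, 20, 43, 49, 67, 82, 83, 91, 110, 126, 1129 → MAD = 82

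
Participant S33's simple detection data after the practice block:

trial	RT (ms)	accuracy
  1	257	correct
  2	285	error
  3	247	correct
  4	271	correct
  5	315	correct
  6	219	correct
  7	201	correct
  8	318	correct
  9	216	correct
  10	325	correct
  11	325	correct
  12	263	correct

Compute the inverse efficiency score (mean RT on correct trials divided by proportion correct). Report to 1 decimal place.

Correct trials (n=11): 257, 247, 271, 315, 219, 201, 318, 216, 325, 325, 263
Mean correct RT = 2957/11 = 268.8182 ms
Proportion correct = 11/12
IES = 268.8182 / (11/12) = 293.256 ms

293.3 ms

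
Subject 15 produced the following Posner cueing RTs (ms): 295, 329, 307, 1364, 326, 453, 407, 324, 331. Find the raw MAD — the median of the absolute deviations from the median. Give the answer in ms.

22 ms

Sorted: 295, 307, 324, 326, 329, 331, 407, 453, 1364 → median = 329
|x − 329|: 34, 0, 22, 1035, 3, 124, 78, 5, 2
Sorted deviations: 0, 2, 3, 5, 22, 34, 78, 124, 1035 → MAD = 22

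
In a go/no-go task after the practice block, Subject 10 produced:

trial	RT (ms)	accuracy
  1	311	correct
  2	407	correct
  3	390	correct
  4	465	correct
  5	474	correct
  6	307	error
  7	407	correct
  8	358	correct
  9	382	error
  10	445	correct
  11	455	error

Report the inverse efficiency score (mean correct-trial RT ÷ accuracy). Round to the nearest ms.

Correct trials (n=8): 311, 407, 390, 465, 474, 407, 358, 445
Mean correct RT = 3257/8 = 407.1250 ms
Proportion correct = 8/11
IES = 407.1250 / (8/11) = 559.797 ms

560 ms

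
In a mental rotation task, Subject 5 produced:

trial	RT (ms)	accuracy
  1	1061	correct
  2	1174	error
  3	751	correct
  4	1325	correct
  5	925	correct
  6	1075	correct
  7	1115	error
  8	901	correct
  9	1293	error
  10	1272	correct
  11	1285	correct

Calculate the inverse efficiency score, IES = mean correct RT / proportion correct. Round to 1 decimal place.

1477.3 ms

Correct trials (n=8): 1061, 751, 1325, 925, 1075, 901, 1272, 1285
Mean correct RT = 8595/8 = 1074.3750 ms
Proportion correct = 8/11
IES = 1074.3750 / (8/11) = 1477.266 ms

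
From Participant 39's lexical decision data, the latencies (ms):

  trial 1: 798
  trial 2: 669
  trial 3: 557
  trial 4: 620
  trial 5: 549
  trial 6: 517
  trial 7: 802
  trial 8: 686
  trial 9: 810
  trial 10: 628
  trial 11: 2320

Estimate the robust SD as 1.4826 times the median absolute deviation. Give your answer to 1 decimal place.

177.9 ms

Sorted: 517, 549, 557, 620, 628, 669, 686, 798, 802, 810, 2320 → median = 669
|x − 669| sorted: 0, 17, 41, 49, 112, 120, 129, 133, 141, 152, 1651 → MAD = 120
Robust SD ≈ 1.4826 × 120 = 177.912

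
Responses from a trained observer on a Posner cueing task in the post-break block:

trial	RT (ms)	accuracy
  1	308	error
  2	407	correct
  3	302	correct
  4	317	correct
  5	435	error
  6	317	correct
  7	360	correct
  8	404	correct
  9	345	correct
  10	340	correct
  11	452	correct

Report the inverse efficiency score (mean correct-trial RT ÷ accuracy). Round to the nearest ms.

441 ms

Correct trials (n=9): 407, 302, 317, 317, 360, 404, 345, 340, 452
Mean correct RT = 3244/9 = 360.4444 ms
Proportion correct = 9/11
IES = 360.4444 / (9/11) = 440.543 ms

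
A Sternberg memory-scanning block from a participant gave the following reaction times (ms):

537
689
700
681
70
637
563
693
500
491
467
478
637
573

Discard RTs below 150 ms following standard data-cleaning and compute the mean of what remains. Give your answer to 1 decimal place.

Excluded: 70
Retained (n=13): Σ = 7646
Mean = 7646/13 = 588.1538

588.2 ms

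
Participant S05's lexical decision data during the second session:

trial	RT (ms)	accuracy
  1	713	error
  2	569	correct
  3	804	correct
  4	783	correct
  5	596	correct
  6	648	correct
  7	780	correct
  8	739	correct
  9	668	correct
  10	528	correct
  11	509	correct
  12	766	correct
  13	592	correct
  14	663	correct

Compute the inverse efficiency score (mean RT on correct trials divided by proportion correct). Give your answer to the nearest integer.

Correct trials (n=13): 569, 804, 783, 596, 648, 780, 739, 668, 528, 509, 766, 592, 663
Mean correct RT = 8645/13 = 665.0000 ms
Proportion correct = 13/14
IES = 665.0000 / (13/14) = 716.154 ms

716 ms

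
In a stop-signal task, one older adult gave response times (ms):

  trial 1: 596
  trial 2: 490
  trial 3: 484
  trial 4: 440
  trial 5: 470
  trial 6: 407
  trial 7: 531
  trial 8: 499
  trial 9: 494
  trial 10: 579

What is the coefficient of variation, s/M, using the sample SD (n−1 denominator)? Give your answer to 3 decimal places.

0.116

n = 10, Σ = 4990, M = 499.0000
Σ(x−M)² = 29950.000; s = √(29950.000/9) = 57.6869
CV = 57.6869 / 499.0000 = 0.11560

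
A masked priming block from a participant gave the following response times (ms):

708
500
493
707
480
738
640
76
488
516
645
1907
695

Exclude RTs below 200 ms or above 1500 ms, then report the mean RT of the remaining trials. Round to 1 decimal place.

600.9 ms

Excluded: 76, 1907
Retained (n=11): Σ = 6610
Mean = 6610/11 = 600.9091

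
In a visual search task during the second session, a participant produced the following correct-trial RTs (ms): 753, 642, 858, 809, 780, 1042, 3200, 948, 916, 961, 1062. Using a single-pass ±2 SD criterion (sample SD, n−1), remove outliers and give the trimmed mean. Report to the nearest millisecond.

877 ms

n = 11, ΣRT = 11971, M = 1088.273
Σ(x−M)² = 5065394.18; s = √(5065394.18/10) = 711.716
Cutoffs: 1088.273 ± 2·711.716 → [-335.2, 2511.7]
Outside: 3200 → excluded.
Retained (n=10): Σ = 8771, mean = 8771/10 = 877.100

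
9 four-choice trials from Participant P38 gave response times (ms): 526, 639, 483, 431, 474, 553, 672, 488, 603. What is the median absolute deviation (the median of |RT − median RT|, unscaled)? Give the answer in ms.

52 ms

Sorted: 431, 474, 483, 488, 526, 553, 603, 639, 672 → median = 526
|x − 526|: 0, 113, 43, 95, 52, 27, 146, 38, 77
Sorted deviations: 0, 27, 38, 43, 52, 77, 95, 113, 146 → MAD = 52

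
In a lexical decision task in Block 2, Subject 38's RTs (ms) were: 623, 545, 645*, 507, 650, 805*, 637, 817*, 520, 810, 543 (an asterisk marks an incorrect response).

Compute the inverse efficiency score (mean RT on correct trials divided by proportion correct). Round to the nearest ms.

Correct trials (n=8): 623, 545, 507, 650, 637, 520, 810, 543
Mean correct RT = 4835/8 = 604.3750 ms
Proportion correct = 8/11
IES = 604.3750 / (8/11) = 831.016 ms

831 ms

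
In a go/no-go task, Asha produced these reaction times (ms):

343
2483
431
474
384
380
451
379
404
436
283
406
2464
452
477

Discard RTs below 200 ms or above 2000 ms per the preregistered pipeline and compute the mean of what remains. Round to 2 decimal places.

Excluded: 2464, 2483
Retained (n=13): Σ = 5300
Mean = 5300/13 = 407.6923

407.69 ms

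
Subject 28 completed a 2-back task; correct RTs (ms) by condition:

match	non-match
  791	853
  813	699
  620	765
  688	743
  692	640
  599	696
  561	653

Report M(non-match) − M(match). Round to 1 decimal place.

M(match) = 4764/7 = 680.571
M(non-match) = 5049/7 = 721.286
Difference = 721.286 − 680.571 = 40.714 ms

40.7 ms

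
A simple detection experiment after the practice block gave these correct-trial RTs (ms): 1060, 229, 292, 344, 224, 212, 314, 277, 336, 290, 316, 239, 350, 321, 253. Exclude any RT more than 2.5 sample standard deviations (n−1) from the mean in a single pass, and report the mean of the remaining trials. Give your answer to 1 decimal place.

285.5 ms

n = 15, ΣRT = 5057, M = 337.133
Σ(x−M)² = 588725.73; s = √(588725.73/14) = 205.065
Cutoffs: 337.133 ± 2.5·205.065 → [-175.5, 849.8]
Outside: 1060 → excluded.
Retained (n=14): Σ = 3997, mean = 3997/14 = 285.500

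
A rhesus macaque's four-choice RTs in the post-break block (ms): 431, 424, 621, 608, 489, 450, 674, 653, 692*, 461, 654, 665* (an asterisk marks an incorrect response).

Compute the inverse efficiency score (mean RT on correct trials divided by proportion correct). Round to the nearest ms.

Correct trials (n=10): 431, 424, 621, 608, 489, 450, 674, 653, 461, 654
Mean correct RT = 5465/10 = 546.5000 ms
Proportion correct = 10/12
IES = 546.5000 / (10/12) = 655.800 ms

656 ms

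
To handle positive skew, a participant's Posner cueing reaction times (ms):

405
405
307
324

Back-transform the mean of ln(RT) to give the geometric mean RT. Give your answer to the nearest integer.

357 ms

ln(RT): 6.0039, 6.0039, 5.7268, 5.7807
Mean ln(RT) = 23.5154/4 = 5.87884
Geometric mean = exp(5.87884) = 357.39 ms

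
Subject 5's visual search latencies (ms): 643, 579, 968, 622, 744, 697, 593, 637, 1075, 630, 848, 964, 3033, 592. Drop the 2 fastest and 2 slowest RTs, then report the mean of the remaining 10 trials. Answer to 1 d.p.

Sorted: 579, 592, 593, 622, 630, 637, 643, 697, 744, 848, 964, 968, 1075, 3033
Drop lowest 2 (579, 592) and highest 2 (1075, 3033)
Remaining (n=10): Σ = 7346, mean = 7346/10 = 734.600

734.6 ms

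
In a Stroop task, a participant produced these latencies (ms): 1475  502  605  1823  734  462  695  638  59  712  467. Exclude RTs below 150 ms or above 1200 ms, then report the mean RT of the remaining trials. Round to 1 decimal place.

601.9 ms

Excluded: 59, 1475, 1823
Retained (n=8): Σ = 4815
Mean = 4815/8 = 601.8750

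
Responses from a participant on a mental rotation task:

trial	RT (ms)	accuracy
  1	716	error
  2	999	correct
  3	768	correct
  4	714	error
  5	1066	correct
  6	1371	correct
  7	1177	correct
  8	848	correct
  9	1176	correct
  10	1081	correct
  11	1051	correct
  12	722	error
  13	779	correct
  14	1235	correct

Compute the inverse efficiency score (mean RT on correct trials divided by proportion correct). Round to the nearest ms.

1336 ms

Correct trials (n=11): 999, 768, 1066, 1371, 1177, 848, 1176, 1081, 1051, 779, 1235
Mean correct RT = 11551/11 = 1050.0909 ms
Proportion correct = 11/14
IES = 1050.0909 / (11/14) = 1336.479 ms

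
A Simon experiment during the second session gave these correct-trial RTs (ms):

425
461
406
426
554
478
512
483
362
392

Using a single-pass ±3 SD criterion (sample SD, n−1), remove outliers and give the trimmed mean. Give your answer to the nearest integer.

450 ms

n = 10, ΣRT = 4499, M = 449.900
Σ(x−M)² = 30898.90; s = √(30898.90/9) = 58.594
Cutoffs: 449.900 ± 3·58.594 → [274.1, 625.7]
No RTs fall outside the cutoffs; all 10 retained. Mean = 4499/10 = 449.900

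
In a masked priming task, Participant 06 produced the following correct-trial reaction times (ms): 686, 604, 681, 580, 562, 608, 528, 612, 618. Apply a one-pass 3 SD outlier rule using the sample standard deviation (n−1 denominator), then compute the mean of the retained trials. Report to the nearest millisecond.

n = 9, ΣRT = 5479, M = 608.778
Σ(x−M)² = 20839.56; s = √(20839.56/8) = 51.039
Cutoffs: 608.778 ± 3·51.039 → [455.7, 761.9]
No RTs fall outside the cutoffs; all 9 retained. Mean = 5479/9 = 608.778

609 ms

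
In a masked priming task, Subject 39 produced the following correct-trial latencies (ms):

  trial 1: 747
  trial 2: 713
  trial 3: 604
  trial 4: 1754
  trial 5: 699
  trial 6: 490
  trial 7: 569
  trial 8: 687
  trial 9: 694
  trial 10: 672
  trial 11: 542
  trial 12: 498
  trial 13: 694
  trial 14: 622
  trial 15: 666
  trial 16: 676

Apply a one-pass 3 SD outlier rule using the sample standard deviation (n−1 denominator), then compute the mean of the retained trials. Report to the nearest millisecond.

n = 16, ΣRT = 11327, M = 707.938
Σ(x−M)² = 1257372.94; s = √(1257372.94/15) = 289.525
Cutoffs: 707.938 ± 3·289.525 → [-160.6, 1576.5]
Outside: 1754 → excluded.
Retained (n=15): Σ = 9573, mean = 9573/15 = 638.200

638 ms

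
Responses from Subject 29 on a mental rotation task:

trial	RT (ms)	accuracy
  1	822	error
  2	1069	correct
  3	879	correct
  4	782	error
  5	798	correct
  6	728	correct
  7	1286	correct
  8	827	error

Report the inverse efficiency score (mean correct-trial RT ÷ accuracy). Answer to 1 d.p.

1523.2 ms

Correct trials (n=5): 1069, 879, 798, 728, 1286
Mean correct RT = 4760/5 = 952.0000 ms
Proportion correct = 5/8
IES = 952.0000 / (5/8) = 1523.200 ms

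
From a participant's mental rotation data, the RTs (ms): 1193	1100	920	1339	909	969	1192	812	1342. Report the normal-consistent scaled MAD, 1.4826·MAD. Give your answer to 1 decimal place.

266.9 ms

Sorted: 812, 909, 920, 969, 1100, 1192, 1193, 1339, 1342 → median = 1100
|x − 1100| sorted: 0, 92, 93, 131, 180, 191, 239, 242, 288 → MAD = 180
Robust SD ≈ 1.4826 × 180 = 266.868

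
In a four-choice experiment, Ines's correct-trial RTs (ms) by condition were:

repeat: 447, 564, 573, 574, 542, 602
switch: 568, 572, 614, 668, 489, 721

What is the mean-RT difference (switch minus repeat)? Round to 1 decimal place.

55.0 ms

M(repeat) = 3302/6 = 550.333
M(switch) = 3632/6 = 605.333
Difference = 605.333 − 550.333 = 55.000 ms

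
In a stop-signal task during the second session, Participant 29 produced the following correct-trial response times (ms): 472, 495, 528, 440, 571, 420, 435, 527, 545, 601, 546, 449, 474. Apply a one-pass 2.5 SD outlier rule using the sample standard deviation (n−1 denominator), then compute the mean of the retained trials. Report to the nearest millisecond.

n = 13, ΣRT = 6503, M = 500.231
Σ(x−M)² = 39206.31; s = √(39206.31/12) = 57.159
Cutoffs: 500.231 ± 2.5·57.159 → [357.3, 643.1]
No RTs fall outside the cutoffs; all 13 retained. Mean = 6503/13 = 500.231

500 ms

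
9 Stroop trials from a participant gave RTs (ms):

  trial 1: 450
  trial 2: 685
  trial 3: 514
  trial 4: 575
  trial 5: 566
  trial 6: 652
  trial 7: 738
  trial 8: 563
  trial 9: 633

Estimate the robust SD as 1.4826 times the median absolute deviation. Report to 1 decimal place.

90.4 ms

Sorted: 450, 514, 563, 566, 575, 633, 652, 685, 738 → median = 575
|x − 575| sorted: 0, 9, 12, 58, 61, 77, 110, 125, 163 → MAD = 61
Robust SD ≈ 1.4826 × 61 = 90.439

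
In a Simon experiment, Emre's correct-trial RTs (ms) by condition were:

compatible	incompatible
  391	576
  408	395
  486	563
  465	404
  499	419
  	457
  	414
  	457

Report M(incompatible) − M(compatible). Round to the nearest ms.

11 ms

M(compatible) = 2249/5 = 449.800
M(incompatible) = 3685/8 = 460.625
Difference = 460.625 − 449.800 = 10.825 ms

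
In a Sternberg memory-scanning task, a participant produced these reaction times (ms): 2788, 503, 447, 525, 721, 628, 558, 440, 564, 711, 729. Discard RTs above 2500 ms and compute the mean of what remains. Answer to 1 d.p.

Excluded: 2788
Retained (n=10): Σ = 5826
Mean = 5826/10 = 582.6000

582.6 ms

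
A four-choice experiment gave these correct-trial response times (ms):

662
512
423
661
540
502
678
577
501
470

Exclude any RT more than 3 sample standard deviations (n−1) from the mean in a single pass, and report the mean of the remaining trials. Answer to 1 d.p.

552.6 ms

n = 10, ΣRT = 5526, M = 552.600
Σ(x−M)² = 70688.40; s = √(70688.40/9) = 88.624
Cutoffs: 552.600 ± 3·88.624 → [286.7, 818.5]
No RTs fall outside the cutoffs; all 10 retained. Mean = 5526/10 = 552.600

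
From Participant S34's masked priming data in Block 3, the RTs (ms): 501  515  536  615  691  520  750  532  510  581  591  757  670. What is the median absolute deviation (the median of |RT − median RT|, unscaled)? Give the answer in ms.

Sorted: 501, 510, 515, 520, 532, 536, 581, 591, 615, 670, 691, 750, 757 → median = 581
|x − 581|: 80, 66, 45, 34, 110, 61, 169, 49, 71, 0, 10, 176, 89
Sorted deviations: 0, 10, 34, 45, 49, 61, 66, 71, 80, 89, 110, 169, 176 → MAD = 66

66 ms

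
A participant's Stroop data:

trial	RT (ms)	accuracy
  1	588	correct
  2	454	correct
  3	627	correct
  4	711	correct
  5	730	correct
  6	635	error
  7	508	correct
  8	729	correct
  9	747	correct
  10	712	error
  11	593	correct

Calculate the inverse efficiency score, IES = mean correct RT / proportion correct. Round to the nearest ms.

Correct trials (n=9): 588, 454, 627, 711, 730, 508, 729, 747, 593
Mean correct RT = 5687/9 = 631.8889 ms
Proportion correct = 9/11
IES = 631.8889 / (9/11) = 772.309 ms

772 ms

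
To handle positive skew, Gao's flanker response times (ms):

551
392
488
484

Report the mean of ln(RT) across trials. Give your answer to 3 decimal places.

ln(RT): 6.3117, 5.9713, 6.1903, 6.1821
Σ ln(RT) = 24.6554
Mean = 24.6554/4 = 6.16385

6.164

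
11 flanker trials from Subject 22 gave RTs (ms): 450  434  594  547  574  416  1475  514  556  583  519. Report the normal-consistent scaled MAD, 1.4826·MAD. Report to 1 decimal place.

Sorted: 416, 434, 450, 514, 519, 547, 556, 574, 583, 594, 1475 → median = 547
|x − 547| sorted: 0, 9, 27, 28, 33, 36, 47, 97, 113, 131, 928 → MAD = 36
Robust SD ≈ 1.4826 × 36 = 53.374

53.4 ms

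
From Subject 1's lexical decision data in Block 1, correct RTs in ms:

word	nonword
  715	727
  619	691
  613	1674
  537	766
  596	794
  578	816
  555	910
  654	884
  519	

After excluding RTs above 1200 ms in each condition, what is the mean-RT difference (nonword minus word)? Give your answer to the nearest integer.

200 ms

nonword: exclude 1674
M(word) = 5386/9 = 598.444
M(nonword) = 5588/7 = 798.286
Difference = 798.286 − 598.444 = 199.841 ms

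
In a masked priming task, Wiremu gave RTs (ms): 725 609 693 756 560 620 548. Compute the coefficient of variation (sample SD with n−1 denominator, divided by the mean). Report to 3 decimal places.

0.126

n = 7, Σ = 4511, M = 644.4286
Σ(x−M)² = 39577.714; s = √(39577.714/6) = 81.2175
CV = 81.2175 / 644.4286 = 0.12603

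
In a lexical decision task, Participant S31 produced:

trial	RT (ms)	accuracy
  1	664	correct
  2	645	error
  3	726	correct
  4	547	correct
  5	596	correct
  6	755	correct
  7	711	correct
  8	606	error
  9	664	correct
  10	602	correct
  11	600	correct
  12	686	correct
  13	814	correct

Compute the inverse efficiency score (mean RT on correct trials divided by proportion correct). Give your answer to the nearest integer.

Correct trials (n=11): 664, 726, 547, 596, 755, 711, 664, 602, 600, 686, 814
Mean correct RT = 7365/11 = 669.5455 ms
Proportion correct = 11/13
IES = 669.5455 / (11/13) = 791.281 ms

791 ms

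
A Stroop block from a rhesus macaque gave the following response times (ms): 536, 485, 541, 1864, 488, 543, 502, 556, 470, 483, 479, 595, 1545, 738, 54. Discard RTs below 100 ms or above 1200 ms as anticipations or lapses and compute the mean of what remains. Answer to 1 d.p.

534.7 ms

Excluded: 54, 1545, 1864
Retained (n=12): Σ = 6416
Mean = 6416/12 = 534.6667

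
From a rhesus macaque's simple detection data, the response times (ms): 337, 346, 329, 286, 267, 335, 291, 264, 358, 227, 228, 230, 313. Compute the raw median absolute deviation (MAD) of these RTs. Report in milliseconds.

Sorted: 227, 228, 230, 264, 267, 286, 291, 313, 329, 335, 337, 346, 358 → median = 291
|x − 291|: 46, 55, 38, 5, 24, 44, 0, 27, 67, 64, 63, 61, 22
Sorted deviations: 0, 5, 22, 24, 27, 38, 44, 46, 55, 61, 63, 64, 67 → MAD = 44

44 ms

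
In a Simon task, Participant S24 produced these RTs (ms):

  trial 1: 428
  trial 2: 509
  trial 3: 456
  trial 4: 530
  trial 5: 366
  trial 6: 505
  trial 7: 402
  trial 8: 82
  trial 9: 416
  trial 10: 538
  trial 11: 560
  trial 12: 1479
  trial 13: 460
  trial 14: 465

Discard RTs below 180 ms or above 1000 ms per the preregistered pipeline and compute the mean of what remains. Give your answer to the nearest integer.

Excluded: 82, 1479
Retained (n=12): Σ = 5635
Mean = 5635/12 = 469.5833

470 ms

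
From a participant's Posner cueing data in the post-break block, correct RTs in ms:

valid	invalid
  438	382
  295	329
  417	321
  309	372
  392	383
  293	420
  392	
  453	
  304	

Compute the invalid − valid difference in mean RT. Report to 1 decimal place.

M(valid) = 3293/9 = 365.889
M(invalid) = 2207/6 = 367.833
Difference = 367.833 − 365.889 = 1.944 ms

1.9 ms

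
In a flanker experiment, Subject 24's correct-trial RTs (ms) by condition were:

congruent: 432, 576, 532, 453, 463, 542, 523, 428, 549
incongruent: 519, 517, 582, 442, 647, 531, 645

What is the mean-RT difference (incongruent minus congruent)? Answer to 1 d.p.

M(congruent) = 4498/9 = 499.778
M(incongruent) = 3883/7 = 554.714
Difference = 554.714 − 499.778 = 54.937 ms

54.9 ms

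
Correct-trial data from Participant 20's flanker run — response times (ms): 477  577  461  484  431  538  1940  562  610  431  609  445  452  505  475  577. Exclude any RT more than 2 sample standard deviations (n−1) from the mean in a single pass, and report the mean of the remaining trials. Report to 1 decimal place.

508.9 ms

n = 16, ΣRT = 9574, M = 598.375
Σ(x−M)² = 1977691.75; s = √(1977691.75/15) = 363.106
Cutoffs: 598.375 ± 2·363.106 → [-127.8, 1324.6]
Outside: 1940 → excluded.
Retained (n=15): Σ = 7634, mean = 7634/15 = 508.933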